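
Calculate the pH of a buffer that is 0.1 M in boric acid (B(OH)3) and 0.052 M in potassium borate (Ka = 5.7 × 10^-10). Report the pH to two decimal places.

pH = 8.96

pKa = −log(5.7 × 10^-10) = 9.244
Using pH = pKa + log([base]/[acid]) with [base]/[acid] = 0.052/0.1:
pH = 9.244 + (-0.284) = 8.96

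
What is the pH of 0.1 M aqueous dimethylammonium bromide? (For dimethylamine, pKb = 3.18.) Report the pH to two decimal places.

pH = 5.91

(CH3)2NH2+ is the conjugate acid of the weak base (CH3)2NH.
Kb = 10^(−3.18) = 6.61 × 10^-4
Ka = Kw/Kb = 1.0×10^-14 / 6.61 × 10^-4 = 1.51 × 10^-11
Ka = [H+]²/(0.1 − [H+]) = 1.51 × 10^-11
Since Ka ≪ C₀, [H+] ≈ √(Ka·C₀) = 1.23 × 10^-6 M.
([H+]/C₀ = 0.0012% < 5%, so the approximation holds.)
pH = −log[H+] = −log(1.23 × 10^-6) = 5.91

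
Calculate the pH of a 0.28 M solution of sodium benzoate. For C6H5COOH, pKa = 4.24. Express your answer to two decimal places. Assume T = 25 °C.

pH = 8.84

C6H5COO- is the conjugate base of the weak acid C6H5COOH.
Ka = 10^(−4.24) = 5.75 × 10^-5
Kb = Kw/Ka = 1.0×10^-14 / 5.75 × 10^-5 = 1.74 × 10^-10
From the ICE table, Kb = [OH-]²/(0.28 − [OH-]) = 1.74 × 10^-10.
Neglecting [OH-] in the denominator: [OH-] = √(1.74 × 10^-10 × 0.28) = 6.98 × 10^-6 M
pOH = −log(6.98 × 10^-6) = 5.16; pH = 14.00 − 5.16 = 8.84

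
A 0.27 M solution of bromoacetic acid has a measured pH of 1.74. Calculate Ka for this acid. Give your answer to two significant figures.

Ka = 1.3 × 10^-3

[H+] = 10^(-1.74) = 1.82 × 10^-2 M
At equilibrium [HA] = 0.27 − 1.82 × 10^-2 = 2.52 × 10^-1 M
Ka = [H+][A-]/[HA] = (1.82 × 10^-2)² / 2.52 × 10^-1 = 1.3 × 10^-3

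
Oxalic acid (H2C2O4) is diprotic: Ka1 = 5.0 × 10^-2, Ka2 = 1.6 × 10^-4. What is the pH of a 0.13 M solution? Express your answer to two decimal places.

pH = 1.23

Since Ka1 ≫ Ka2, the first ionization dominates [H+].
Ka1 = x²/(0.13 − x) = 5.0 × 10^-2
Solving the quadratic: x = (−Ka1 + √(Ka1² + 4·Ka1·C₀))/2 = 5.94 × 10^-2 M
pH = −log(5.94 × 10^-2) = 1.23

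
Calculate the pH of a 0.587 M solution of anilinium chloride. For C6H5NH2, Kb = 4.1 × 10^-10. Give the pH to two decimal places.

pH = 2.42

C6H5NH3+ is the conjugate acid of the weak base C6H5NH2.
Ka = Kw/Kb = 1.0×10^-14 / 4.1 × 10^-10 = 2.44 × 10^-5
Ka = x²/(0.587 − x) = 2.44 × 10^-5
Neglecting x in the denominator: x = √(2.44 × 10^-5 × 0.587) = 3.78 × 10^-3 M
pH = −log[H+] = −log(3.78 × 10^-3) = 2.42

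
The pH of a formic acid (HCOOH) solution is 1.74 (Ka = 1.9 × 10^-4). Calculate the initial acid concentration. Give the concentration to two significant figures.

C₀ = 1.8 M

[H+] = 10^(-1.74) = 1.82 × 10^-2 M = x
Ka = x²/(C₀ − x) ⇒ C₀ = x + x²/Ka
C₀ = 1.82 × 10^-2 + (1.82 × 10^-2)²/(1.9 × 10^-4) = 1.76 M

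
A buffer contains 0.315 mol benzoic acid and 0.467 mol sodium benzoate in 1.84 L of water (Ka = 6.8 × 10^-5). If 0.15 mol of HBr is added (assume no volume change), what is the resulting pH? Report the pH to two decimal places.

pH = 4.00

Added H+ converts C6H5COO- to C6H5COOH: C6H5COOH → 0.465 mol, C6H5COO- → 0.317 mol.
pKa = −log(6.8 × 10^-5) = 4.167
Henderson–Hasselbalch with mole ratio 0.317/0.465: pH = 4.167 + (-0.166)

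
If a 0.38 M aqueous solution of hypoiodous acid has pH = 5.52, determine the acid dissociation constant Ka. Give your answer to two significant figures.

[H+] = 10^(-5.52) = 3.02 × 10^-6 M
At equilibrium [HA] = 0.38 − 3.02 × 10^-6 = 3.80 × 10^-1 M
Ka = [H+][A-]/[HA] = (3.02 × 10^-6)² / 3.80 × 10^-1 = 2.4 × 10^-11

Ka = 2.4 × 10^-11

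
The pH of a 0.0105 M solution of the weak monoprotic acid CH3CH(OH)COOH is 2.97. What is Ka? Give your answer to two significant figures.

Ka = 1.2 × 10^-4

[H+] = 10^(-2.97) = 1.07 × 10^-3 M
At equilibrium [HA] = 0.0105 − 1.07 × 10^-3 = 9.43 × 10^-3 M
Ka = [H+][A-]/[HA] = (1.07 × 10^-3)² / 9.43 × 10^-3 = 1.2 × 10^-4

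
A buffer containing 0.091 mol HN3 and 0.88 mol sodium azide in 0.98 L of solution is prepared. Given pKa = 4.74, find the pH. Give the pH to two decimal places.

pH = pKa + log([A⁻]/[HA]) = 4.74 + log(0.88/0.091)
pH = 4.74 + (+0.985) = 5.73

pH = 5.73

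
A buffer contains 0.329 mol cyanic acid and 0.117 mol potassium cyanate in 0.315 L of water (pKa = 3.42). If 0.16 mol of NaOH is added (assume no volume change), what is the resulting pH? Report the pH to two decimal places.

After neutralization: n(HOCN) = 0.169 mol, n(OCN-) = 0.277 mol.
Henderson–Hasselbalch with mole ratio 0.277/0.169: pH = 3.42 + (+0.215)

pH = 3.63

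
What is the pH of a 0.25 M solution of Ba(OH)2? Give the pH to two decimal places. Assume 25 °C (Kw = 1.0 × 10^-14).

pH = 13.70

Ba(OH)2 is a strong base (each formula unit releases 2 OH-); [OH-] = 0.5 M.
pOH = -log(0.5) = 0.30
pH = 14.00 - 0.30 = 13.70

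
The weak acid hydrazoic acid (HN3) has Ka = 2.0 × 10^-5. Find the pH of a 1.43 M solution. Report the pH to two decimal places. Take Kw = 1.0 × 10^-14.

pH = 2.27

HN3 ⇌ N3- + H+
From the ICE table, Ka = [H+]²/(1.43 − [H+]) = 2.0 × 10^-5.
Neglecting [H+] in the denominator: [H+] = √(2.0 × 10^-5 × 1.43) = 5.35 × 10^-3 M
Check: 0.37% ionized — well under 5%, approximation valid.
pH = −log[H+] = −log(5.35 × 10^-3) = 2.27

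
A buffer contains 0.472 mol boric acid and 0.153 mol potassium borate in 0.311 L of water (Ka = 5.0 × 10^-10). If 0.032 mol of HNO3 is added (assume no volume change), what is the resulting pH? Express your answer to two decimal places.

Added H+ converts B(OH)4- to B(OH)3: B(OH)3 → 0.504 mol, B(OH)4- → 0.121 mol.
pKa = −log(5.0 × 10^-10) = 9.301
Henderson–Hasselbalch with mole ratio 0.121/0.504: pH = 9.301 + (-0.620)

pH = 8.68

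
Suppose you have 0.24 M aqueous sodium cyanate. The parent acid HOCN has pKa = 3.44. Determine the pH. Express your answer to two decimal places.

OCN- is the conjugate base of the weak acid HOCN.
Ka = 10^(−3.44) = 3.63 × 10^-4
Kb = Kw/Ka = 1.0×10^-14 / 3.63 × 10^-4 = 2.75 × 10^-11
Kb = x²/(0.24 − x) = 2.75 × 10^-11
Assume x ≪ 0.24: x ≈ √(2.75 × 10^-11 × 0.24) = 2.57 × 10^-6 M
pOH = 5.59, so pH = 14.00 − pOH = 8.41

pH = 8.41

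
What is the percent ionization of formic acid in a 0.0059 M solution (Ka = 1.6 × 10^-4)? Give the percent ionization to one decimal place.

HCOOH ⇌ HCOO- + H+; let x = [H+] at equilibrium.
Ka = x²/(C₀ − x); solving the quadratic gives x = 8.95 × 10^-4 M.
% ionization = x/C₀ × 100% = 8.95 × 10^-4/0.0059 × 100% = 15.2%

15.2%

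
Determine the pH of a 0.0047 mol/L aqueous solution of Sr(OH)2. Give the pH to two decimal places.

Sr(OH)2 is a strong base (each formula unit releases 2 OH-); [OH-] = 0.0094 M.
pOH = -log(0.0094) = 2.03
pH = 14.00 - 2.03 = 11.97

pH = 11.97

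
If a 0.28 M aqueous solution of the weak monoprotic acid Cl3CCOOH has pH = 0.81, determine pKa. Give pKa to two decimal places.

[H+] = 10^(-0.81) = 1.55 × 10^-1 M
At equilibrium [HA] = 0.28 − 1.55 × 10^-1 = 1.25 × 10^-1 M
Ka = [H+][A-]/[HA] = (1.55 × 10^-1)² / 1.25 × 10^-1 = 1.92 × 10^-1
pKa = -log(1.92 × 10^-1) = 0.72

pKa = 0.72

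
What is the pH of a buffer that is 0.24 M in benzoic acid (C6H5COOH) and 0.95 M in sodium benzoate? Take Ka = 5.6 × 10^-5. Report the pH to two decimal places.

pH = 4.85

pKa = −log(5.6 × 10^-5) = 4.252
Henderson–Hasselbalch: pH = pKa + log([C6H5COO-]/[C6H5COOH]) = 4.252 + log(0.95/0.24)
pH = 4.252 + (+0.598) = 4.85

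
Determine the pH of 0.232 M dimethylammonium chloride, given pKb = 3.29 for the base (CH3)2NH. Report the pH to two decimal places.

pH = 5.67

(CH3)2NH2+ is the conjugate acid of the weak base (CH3)2NH.
Kb = 10^(−3.29) = 5.13 × 10^-4
Ka = Kw/Kb = 1.0×10^-14 / 5.13 × 10^-4 = 1.95 × 10^-11
Ka = [H+]²/(0.232 − [H+]) = 1.95 × 10^-11
Assume [H+] ≪ 0.232: [H+] ≈ √(1.95 × 10^-11 × 0.232) = 2.13 × 10^-6 M
pH = −log[H+] = −log(2.13 × 10^-6) = 5.67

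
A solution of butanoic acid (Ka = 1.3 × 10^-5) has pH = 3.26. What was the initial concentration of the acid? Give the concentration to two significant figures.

[H+] = 10^(-3.26) = 5.50 × 10^-4 M = x
Ka = x²/(C₀ − x) ⇒ C₀ = x + x²/Ka
C₀ = 5.50 × 10^-4 + (5.50 × 10^-4)²/(1.3 × 10^-5) = 2.38 × 10^-2 M

C₀ = 2.4 × 10^-2 M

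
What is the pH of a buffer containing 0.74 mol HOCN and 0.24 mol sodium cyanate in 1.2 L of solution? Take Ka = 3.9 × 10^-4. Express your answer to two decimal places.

pH = 2.92

pKa = −log(3.9 × 10^-4) = 3.409
Using pH = pKa + log([base]/[acid]) with [base]/[acid] = 0.24/0.74:
pH = 3.409 + (-0.489) = 2.92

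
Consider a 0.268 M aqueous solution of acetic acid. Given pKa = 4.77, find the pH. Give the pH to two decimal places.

CH3COOH ⇌ CH3COO- + H+
Ka = 10^(−4.77) = 1.70 × 10^-5
From the ICE table, Ka = [H+]²/(0.268 − [H+]) = 1.70 × 10^-5.
Assume [H+] ≪ 0.268: [H+] ≈ √(1.70 × 10^-5 × 0.268) = 2.13 × 10^-3 M
Check: 0.8% ionized — well under 5%, approximation valid.
pH = −log[H+] = −log(2.13 × 10^-3) = 2.67

pH = 2.67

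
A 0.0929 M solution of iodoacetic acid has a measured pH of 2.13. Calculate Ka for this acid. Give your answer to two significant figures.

Ka = 6.4 × 10^-4

[H+] = 10^(-2.13) = 7.41 × 10^-3 M
At equilibrium [HA] = 0.0929 − 7.41 × 10^-3 = 8.55 × 10^-2 M
Ka = [H+][A-]/[HA] = (7.41 × 10^-3)² / 8.55 × 10^-2 = 6.4 × 10^-4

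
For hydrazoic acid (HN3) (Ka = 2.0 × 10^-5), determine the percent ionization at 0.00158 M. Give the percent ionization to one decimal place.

HN3 ⇌ N3- + H+; let x = [H+] at equilibrium.
Solve x² + 2e-05x − 3.16e-08 = 0 → x = 1.68 × 10^-4 M
% ionization = x/C₀ × 100% = 1.68 × 10^-4/0.00158 × 100% = 10.6%

10.6%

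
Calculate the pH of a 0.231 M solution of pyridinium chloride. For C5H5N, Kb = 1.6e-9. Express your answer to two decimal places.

C5H5NH+ is the conjugate acid of the weak base C5H5N.
Ka = Kw/Kb = 1.0×10^-14 / 1.6 × 10^-9 = 6.25 × 10^-6
Let x = [H+] at equilibrium. Ka = x²/(0.231 − x).
Assume x ≪ 0.231: x ≈ √(6.25 × 10^-6 × 0.231) = 1.20 × 10^-3 M
pH = −log[H+] = −log(1.20 × 10^-3) = 2.92

pH = 2.92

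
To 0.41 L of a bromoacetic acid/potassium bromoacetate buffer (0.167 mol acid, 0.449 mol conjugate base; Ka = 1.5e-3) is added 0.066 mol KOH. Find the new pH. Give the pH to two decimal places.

OH- converts BrCH2COOH to BrCH2COO-: BrCH2COOH → 0.101 mol, BrCH2COO- → 0.515 mol.
pKa = −log(1.5 × 10^-3) = 2.824
pH = pKa + log([A⁻]/[HA]) = 2.824 + log(0.515/0.101) = 2.824 +0.707

pH = 3.53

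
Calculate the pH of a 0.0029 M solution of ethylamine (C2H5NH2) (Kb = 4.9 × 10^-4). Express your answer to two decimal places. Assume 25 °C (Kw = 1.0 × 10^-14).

pH = 10.99

C2H5NH2 + H2O ⇌ C2H5NH3+ + OH-
Kb = [OH-]²/(0.0029 − [OH-]) = 4.9 × 10^-4
The 5% rule fails; solving [OH-]² + Kb·[OH-] − Kb·C₀ = 0 exactly:
[OH-] = (−Kb + √(Kb² + 4·Kb·C₀))/2 = 9.72 × 10^-4 M
pOH = 3.01, so pH = 14.00 − pOH = 10.99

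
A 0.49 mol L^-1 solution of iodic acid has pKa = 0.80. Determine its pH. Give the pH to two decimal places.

HIO3 ⇌ IO3- + H+
Ka = 10^(−0.80) = 1.58 × 10^-1
From the ICE table, Ka = [H+]²/(0.49 − [H+]) = 1.58 × 10^-1.
Here C₀/Ka ≈ 3.1, so the small-[H+] approximation fails. Use the quadratic:
[H+] = [−0.158 + √(0.158² + 0.31)]/2 = 2.10 × 10^-1 M
pH = −log(2.10 × 10^-1) = 0.68

pH = 0.68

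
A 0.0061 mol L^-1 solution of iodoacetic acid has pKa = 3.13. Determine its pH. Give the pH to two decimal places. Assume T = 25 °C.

ICH2COOH ⇌ ICH2COO- + H+
Ka = 10^(−3.13) = 7.41 × 10^-4
From the ICE table, Ka = x²/(0.0061 − x) = 7.41 × 10^-4.
x is not negligible relative to C₀; solve x² + 0.000741·x − 4.52e-06 = 0.
x = (−Ka + √(Ka² + 4·Ka·C₀))/2 = 1.79 × 10^-3 M
pH = −log(1.79 × 10^-3) = 2.75

pH = 2.75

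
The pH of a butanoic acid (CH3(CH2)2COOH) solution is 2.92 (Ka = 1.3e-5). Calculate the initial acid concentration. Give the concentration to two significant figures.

[H+] = 10^(-2.92) = 1.20 × 10^-3 M = x
Ka = x²/(C₀ − x) ⇒ C₀ = x + x²/Ka
C₀ = 1.20 × 10^-3 + (1.20 × 10^-3)²/(1.3 × 10^-5) = 1.12 × 10^-1 M

C₀ = 1.1 × 10^-1 M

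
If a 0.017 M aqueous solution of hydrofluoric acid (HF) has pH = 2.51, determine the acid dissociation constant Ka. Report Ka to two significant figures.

Ka = 6.9 × 10^-4

[H+] = 10^(-2.51) = 3.09 × 10^-3 M
At equilibrium [HA] = 0.017 − 3.09 × 10^-3 = 1.39 × 10^-2 M
Ka = [H+][A-]/[HA] = (3.09 × 10^-3)² / 1.39 × 10^-2 = 6.9 × 10^-4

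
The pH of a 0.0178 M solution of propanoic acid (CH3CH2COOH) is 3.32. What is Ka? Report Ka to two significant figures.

[H+] = 10^(-3.32) = 4.79 × 10^-4 M
At equilibrium [HA] = 0.0178 − 4.79 × 10^-4 = 1.73 × 10^-2 M
Ka = [H+][A-]/[HA] = (4.79 × 10^-4)² / 1.73 × 10^-2 = 1.3 × 10^-5

Ka = 1.3 × 10^-5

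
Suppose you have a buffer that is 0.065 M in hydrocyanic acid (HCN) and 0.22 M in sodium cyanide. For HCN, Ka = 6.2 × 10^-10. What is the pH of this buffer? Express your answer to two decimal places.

pKa = −log(6.2 × 10^-10) = 9.208
Henderson–Hasselbalch: pH = pKa + log([CN-]/[HCN]) = 9.208 + log(0.22/0.065)
pH = 9.208 + (+0.530) = 9.74

pH = 9.74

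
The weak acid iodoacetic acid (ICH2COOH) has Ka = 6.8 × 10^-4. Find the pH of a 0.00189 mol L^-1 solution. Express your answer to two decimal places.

pH = 3.07

ICH2COOH ⇌ ICH2COO- + H+
From the ICE table, Ka = [H+]²/(0.00189 − [H+]) = 6.8 × 10^-4.
Here C₀/Ka ≈ 2.78, so the small-[H+] approximation fails. Use the quadratic:
[H+] = [−0.00068 + √(0.00068² + 5.14e-06)]/2 = 8.44 × 10^-4 M
pH = −log[H+] = −log(8.44 × 10^-4) = 3.07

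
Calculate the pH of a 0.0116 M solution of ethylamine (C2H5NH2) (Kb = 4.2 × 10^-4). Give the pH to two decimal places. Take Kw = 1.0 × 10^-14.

C2H5NH2 + H2O ⇌ C2H5NH3+ + OH-
From the ICE table, Kb = x²/(0.0116 − x) = 4.2 × 10^-4.
Here C₀/Kb ≈ 27.6, so the small-x approximation fails. Use the quadratic:
x = [−0.00042 + √(0.00042² + 1.95e-05)]/2 = 2.01 × 10^-3 M
pOH = −log(2.01 × 10^-3) = 2.70; pH = 14.00 − 2.70 = 11.30

pH = 11.30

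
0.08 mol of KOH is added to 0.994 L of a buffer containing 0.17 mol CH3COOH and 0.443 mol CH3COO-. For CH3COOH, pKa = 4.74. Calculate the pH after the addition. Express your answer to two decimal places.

pH = 5.50

OH- converts CH3COOH to CH3COO-: CH3COOH → 0.09 mol, CH3COO- → 0.523 mol.
pH = pKa + log(n_CH3COO-/n_CH3COOH) = 4.74 + log(0.523/0.09) = 4.74 + (+0.764)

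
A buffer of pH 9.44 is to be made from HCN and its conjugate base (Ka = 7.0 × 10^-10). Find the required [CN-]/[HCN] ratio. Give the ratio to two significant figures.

pKa = -log(7.0 × 10^-10) = 9.155
pH = pKa + log(r) ⇒ log(r) = 9.44 − 9.155 = +0.285
r = [CN-]/[HCN] = 10^(+0.285) = 1.93

ratio = 1.9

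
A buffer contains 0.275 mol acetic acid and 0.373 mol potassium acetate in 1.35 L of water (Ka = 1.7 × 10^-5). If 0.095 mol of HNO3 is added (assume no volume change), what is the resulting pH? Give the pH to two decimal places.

After neutralization: n(CH3COOH) = 0.37 mol, n(CH3COO-) = 0.278 mol.
pKa = −log(1.7 × 10^-5) = 4.770
pH = pKa + log([A⁻]/[HA]) = 4.770 + log(0.278/0.37) = 4.770 -0.124

pH = 4.65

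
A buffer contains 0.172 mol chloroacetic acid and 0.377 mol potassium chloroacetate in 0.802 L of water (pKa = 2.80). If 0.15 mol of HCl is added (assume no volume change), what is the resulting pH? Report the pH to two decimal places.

After neutralization: n(ClCH2COOH) = 0.322 mol, n(ClCH2COO-) = 0.227 mol.
pH = pKa + log([A⁻]/[HA]) = 2.80 + log(0.227/0.322) = 2.80 -0.152

pH = 2.65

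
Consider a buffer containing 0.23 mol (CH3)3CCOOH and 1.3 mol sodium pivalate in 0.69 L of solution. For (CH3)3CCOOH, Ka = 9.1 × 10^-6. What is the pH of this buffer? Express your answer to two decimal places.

pKa = −log(9.1 × 10^-6) = 5.041
Using pH = pKa + log([base]/[acid]) with [base]/[acid] = 1.3/0.23:
pH = 5.041 + (+0.752) = 5.79

pH = 5.79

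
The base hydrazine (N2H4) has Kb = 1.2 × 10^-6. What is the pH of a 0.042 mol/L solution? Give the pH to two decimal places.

N2H4 + H2O ⇌ N2H5+ + OH-
Let x = [OH-] at equilibrium. Kb = x²/(0.042 − x).
Assume x ≪ 0.042: x ≈ √(1.2 × 10^-6 × 0.042) = 2.24 × 10^-4 M
Check: 0.53% ionized — well under 5%, approximation valid.
pOH = −log(2.24 × 10^-4) = 3.65; pH = 14.00 − 3.65 = 10.35

pH = 10.35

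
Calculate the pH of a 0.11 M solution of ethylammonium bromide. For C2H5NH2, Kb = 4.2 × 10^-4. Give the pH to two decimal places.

C2H5NH3+ is the conjugate acid of the weak base C2H5NH2.
Ka = Kw/Kb = 1.0×10^-14 / 4.2 × 10^-4 = 2.38 × 10^-11
From the ICE table, Ka = [H+]²/(0.11 − [H+]) = 2.38 × 10^-11.
Assume [H+] ≪ 0.11: [H+] ≈ √(2.38 × 10^-11 × 0.11) = 1.62 × 10^-6 M
([H+]/C₀ = 0.0015% < 5%, so the approximation holds.)
pH = −log[H+] = −log(1.62 × 10^-6) = 5.79

pH = 5.79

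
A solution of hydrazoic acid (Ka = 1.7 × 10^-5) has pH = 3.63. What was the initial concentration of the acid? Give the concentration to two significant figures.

[H+] = 10^(-3.63) = 2.34 × 10^-4 M = x
Ka = x²/(C₀ − x) ⇒ C₀ = x + x²/Ka
C₀ = 2.34 × 10^-4 + (2.34 × 10^-4)²/(1.7 × 10^-5) = 3.45 × 10^-3 M

C₀ = 3.5 × 10^-3 M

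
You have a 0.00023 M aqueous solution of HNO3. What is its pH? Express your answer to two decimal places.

pH = 3.64

HNO3 is a strong acid and dissociates completely, so [H+] = 0.00023 M.
pH = -log(0.00023) = 3.64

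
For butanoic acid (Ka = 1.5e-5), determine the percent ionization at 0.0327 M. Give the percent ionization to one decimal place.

2.1%

CH3(CH2)2COOH ⇌ CH3(CH2)2COO- + H+; let x = [H+] at equilibrium.
x ≈ √(Ka·C₀) = √(1.5 × 10^-5 × 0.0327) = 7.00 × 10^-4 M
Fraction ionized = 7.00 × 10^-4 / 0.0327 = 0.0214 → 2.1%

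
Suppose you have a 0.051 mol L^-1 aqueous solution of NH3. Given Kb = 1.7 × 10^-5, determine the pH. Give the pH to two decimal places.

NH3 + H2O ⇌ NH4+ + OH-
From the ICE table, Kb = x²/(0.051 − x) = 1.7 × 10^-5.
Assume x ≪ 0.051: x ≈ √(1.7 × 10^-5 × 0.051) = 9.31 × 10^-4 M
Check: 1.8% ionized — well under 5%, approximation valid.
pOH = −log(9.31 × 10^-4) = 3.03; pH = 14.00 − 3.03 = 10.97

pH = 10.97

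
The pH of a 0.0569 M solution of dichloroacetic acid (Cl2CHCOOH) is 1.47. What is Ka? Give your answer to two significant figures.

[H+] = 10^(-1.47) = 3.39 × 10^-2 M
At equilibrium [HA] = 0.0569 − 3.39 × 10^-2 = 2.30 × 10^-2 M
Ka = [H+][A-]/[HA] = (3.39 × 10^-2)² / 2.30 × 10^-2 = 5.0 × 10^-2

Ka = 5.0 × 10^-2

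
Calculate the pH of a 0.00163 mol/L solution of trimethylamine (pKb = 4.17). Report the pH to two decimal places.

(CH3)3N + H2O ⇌ (CH3)3NH+ + OH-
Kb = 10^(−4.17) = 6.76 × 10^-5
Kb = [OH-]²/(0.00163 − [OH-]) = 6.76 × 10^-5
Here C₀/Kb ≈ 24.1, so the small-[OH-] approximation fails. Use the quadratic:
[OH-] = [−6.76e-05 + √(6.76e-05² + 4.41e-07)]/2 = 3.00 × 10^-4 M
pOH = 3.52, so pH = 14.00 − pOH = 10.48

pH = 10.48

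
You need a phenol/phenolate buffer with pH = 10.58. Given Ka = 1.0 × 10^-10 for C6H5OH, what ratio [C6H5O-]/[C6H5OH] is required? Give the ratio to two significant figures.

pKa = -log(1.0 × 10^-10) = 10.000
pH = pKa + log(r) ⇒ log(r) = 10.58 − 10.000 = +0.580
r = [C6H5O-]/[C6H5OH] = 10^(+0.580) = 3.8

ratio = 3.8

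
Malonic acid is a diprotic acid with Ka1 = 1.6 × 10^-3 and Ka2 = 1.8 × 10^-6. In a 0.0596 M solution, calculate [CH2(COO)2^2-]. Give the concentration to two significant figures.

1.8 × 10^-6 M

First ionization gives [H+] ≈ [CH2(COOH)COO-] = 9.00 × 10^-3 M.
Second step: Ka2 = [H+][CH2(COO)2^2-]/[CH2(COOH)COO-] ≈ [CH2(COO)2^2-] (since [H+] ≈ [CH2(COOH)COO-]).
So [CH2(COO)2^2-] ≈ Ka2.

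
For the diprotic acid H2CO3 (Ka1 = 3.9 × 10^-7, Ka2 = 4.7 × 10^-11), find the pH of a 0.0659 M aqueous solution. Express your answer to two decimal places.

pH = 3.80

Ka1 ≫ Ka2, so treat the first dissociation as the only significant source of H+.
Ka1 = x²/(0.0659 − x) = 3.9 × 10^-7
x ≈ √(3.9 × 10^-7 × 0.0659) = 1.60 × 10^-4 M
pH = −log(1.60 × 10^-4) = 3.80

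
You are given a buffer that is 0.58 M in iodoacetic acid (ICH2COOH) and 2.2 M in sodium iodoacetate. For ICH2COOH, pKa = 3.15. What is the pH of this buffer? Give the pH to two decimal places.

Using pH = pKa + log([base]/[acid]) with [base]/[acid] = 2.2/0.58:
pH = 3.15 + (+0.579) = 3.73

pH = 3.73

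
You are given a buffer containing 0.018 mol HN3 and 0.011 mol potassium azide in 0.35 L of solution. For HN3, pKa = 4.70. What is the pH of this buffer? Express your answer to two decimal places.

pH = 4.49

pH = pKa + log([A⁻]/[HA]) = 4.70 + log(0.011/0.018)
pH = 4.70 + (-0.214) = 4.49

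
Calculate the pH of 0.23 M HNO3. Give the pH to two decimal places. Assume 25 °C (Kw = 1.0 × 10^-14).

HNO3 is a strong acid and dissociates completely, so [H+] = 0.23 M.
pH = -log(0.23) = 0.64

pH = 0.64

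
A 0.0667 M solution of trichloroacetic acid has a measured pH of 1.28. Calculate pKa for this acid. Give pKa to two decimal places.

pKa = 0.71

[H+] = 10^(-1.28) = 5.25 × 10^-2 M
At equilibrium [HA] = 0.0667 − 5.25 × 10^-2 = 1.42 × 10^-2 M
Ka = [H+][A-]/[HA] = (5.25 × 10^-2)² / 1.42 × 10^-2 = 1.94 × 10^-1
pKa = -log(1.94 × 10^-1) = 0.71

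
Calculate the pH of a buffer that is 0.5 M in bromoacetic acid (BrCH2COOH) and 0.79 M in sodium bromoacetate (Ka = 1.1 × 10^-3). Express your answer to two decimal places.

pKa = −log(1.1 × 10^-3) = 2.959
Henderson–Hasselbalch: pH = pKa + log([BrCH2COO-]/[BrCH2COOH]) = 2.959 + log(0.79/0.5)
pH = 2.959 + (+0.199) = 3.16

pH = 3.16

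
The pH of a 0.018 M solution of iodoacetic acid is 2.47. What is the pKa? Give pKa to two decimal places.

[H+] = 10^(-2.47) = 3.39 × 10^-3 M
At equilibrium [HA] = 0.018 − 3.39 × 10^-3 = 1.46 × 10^-2 M
Ka = [H+][A-]/[HA] = (3.39 × 10^-3)² / 1.46 × 10^-2 = 7.87 × 10^-4
pKa = -log(7.87 × 10^-4) = 3.10

pKa = 3.10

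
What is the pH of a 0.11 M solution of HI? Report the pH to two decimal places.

pH = 0.96

HI is a strong acid and dissociates completely, so [H+] = 0.11 M.
pH = -log(0.11) = 0.96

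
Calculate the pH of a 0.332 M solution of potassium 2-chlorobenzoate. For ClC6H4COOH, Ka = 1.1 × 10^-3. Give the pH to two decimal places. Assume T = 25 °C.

ClC6H4COO- is the conjugate base of the weak acid ClC6H4COOH.
Kb = Kw/Ka = 1.0×10^-14 / 1.1 × 10^-3 = 9.09 × 10^-12
Let x = [OH-] at equilibrium. Kb = x²/(0.332 − x).
Neglecting x in the denominator: x = √(9.09 × 10^-12 × 0.332) = 1.74 × 10^-6 M
(x/C₀ = 0.00052% < 5%, so the approximation holds.)
pOH = 5.76, so pH = 14.00 − pOH = 8.24

pH = 8.24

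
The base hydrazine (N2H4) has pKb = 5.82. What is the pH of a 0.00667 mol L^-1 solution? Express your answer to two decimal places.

pH = 10.00

N2H4 + H2O ⇌ N2H5+ + OH-
Kb = 10^(−5.82) = 1.51 × 10^-6
From the ICE table, Kb = x²/(0.00667 − x) = 1.51 × 10^-6.
Since Kb ≪ C₀, x ≈ √(Kb·C₀) = 1.00 × 10^-4 M.
Check: 1.5% ionized — well under 5%, approximation valid.
pOH = 4.00, so pH = 14.00 − pOH = 10.00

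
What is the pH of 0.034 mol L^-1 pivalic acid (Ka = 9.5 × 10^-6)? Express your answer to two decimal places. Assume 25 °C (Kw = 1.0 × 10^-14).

(CH3)3CCOOH ⇌ (CH3)3CCOO- + H+
From the ICE table, Ka = [H+]²/(0.034 − [H+]) = 9.5 × 10^-6.
Since Ka ≪ C₀, [H+] ≈ √(Ka·C₀) = 5.68 × 10^-4 M.
([H+]/C₀ = 1.7% < 5%, so the approximation holds.)
pH = −log[H+] = −log(5.68 × 10^-4) = 3.25

pH = 3.25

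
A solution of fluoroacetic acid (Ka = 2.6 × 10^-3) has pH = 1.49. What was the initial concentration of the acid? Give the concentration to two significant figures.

[H+] = 10^(-1.49) = 3.24 × 10^-2 M = x
Ka = x²/(C₀ − x) ⇒ C₀ = x + x²/Ka
C₀ = 3.24 × 10^-2 + (3.24 × 10^-2)²/(2.6 × 10^-3) = 4.36 × 10^-1 M

C₀ = 4.4 × 10^-1 M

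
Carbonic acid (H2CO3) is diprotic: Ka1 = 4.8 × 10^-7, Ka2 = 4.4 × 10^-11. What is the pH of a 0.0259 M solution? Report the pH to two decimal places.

Since Ka1 ≫ Ka2, the first ionization dominates [H+].
Ka1 = x²/(0.0259 − x) = 4.8 × 10^-7
x ≈ √(4.8 × 10^-7 × 0.0259) = 1.11 × 10^-4 M
pH = −log(1.11 × 10^-4) = 3.95

pH = 3.95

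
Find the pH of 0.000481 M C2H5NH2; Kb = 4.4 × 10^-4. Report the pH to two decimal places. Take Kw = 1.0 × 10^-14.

pH = 10.46

C2H5NH2 + H2O ⇌ C2H5NH3+ + OH-
From the ICE table, Kb = x²/(0.000481 − x) = 4.4 × 10^-4.
Here C₀/Kb ≈ 1.09, so the small-x approximation fails. Use the quadratic:
x = [−0.00044 + √(0.00044² + 8.47e-07)]/2 = 2.90 × 10^-4 M
pOH = −log(2.90 × 10^-4) = 3.54; pH = 14.00 − 3.54 = 10.46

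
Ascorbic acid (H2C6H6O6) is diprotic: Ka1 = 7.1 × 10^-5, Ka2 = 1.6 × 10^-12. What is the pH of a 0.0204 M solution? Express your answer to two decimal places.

Ka1 ≫ Ka2, so treat the first dissociation as the only significant source of H+.
Ka1 = x²/(0.0204 − x) = 7.1 × 10^-5
Solving the quadratic: x = (−Ka1 + √(Ka1² + 4·Ka1·C₀))/2 = 1.17 × 10^-3 M
pH = −log(1.17 × 10^-3) = 2.93

pH = 2.93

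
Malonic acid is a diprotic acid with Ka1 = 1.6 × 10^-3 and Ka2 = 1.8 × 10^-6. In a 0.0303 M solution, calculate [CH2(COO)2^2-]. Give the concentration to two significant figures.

First ionization gives [H+] ≈ [CH2(COOH)COO-] = 6.21 × 10^-3 M.
Second step: Ka2 = [H+][CH2(COO)2^2-]/[CH2(COOH)COO-] ≈ [CH2(COO)2^2-] (since [H+] ≈ [CH2(COOH)COO-]).
So [CH2(COO)2^2-] ≈ Ka2.

1.8 × 10^-6 M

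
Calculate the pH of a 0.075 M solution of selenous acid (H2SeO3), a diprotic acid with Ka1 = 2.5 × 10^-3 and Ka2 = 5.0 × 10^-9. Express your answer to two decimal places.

Ka1 ≫ Ka2, so treat the first dissociation as the only significant source of H+.
Ka1 = x²/(0.075 − x) = 2.5 × 10^-3
Solving the quadratic: x = (−Ka1 + √(Ka1² + 4·Ka1·C₀))/2 = 1.25 × 10^-2 M
pH = −log(1.25 × 10^-2) = 1.90

pH = 1.90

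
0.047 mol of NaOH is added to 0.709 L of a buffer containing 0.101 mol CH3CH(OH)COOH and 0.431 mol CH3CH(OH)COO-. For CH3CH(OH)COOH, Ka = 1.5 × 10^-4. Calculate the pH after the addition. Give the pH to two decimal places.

After neutralization: n(CH3CH(OH)COOH) = 0.054 mol, n(CH3CH(OH)COO-) = 0.478 mol.
pKa = −log(1.5 × 10^-4) = 3.824
Henderson–Hasselbalch with mole ratio 0.478/0.054: pH = 3.824 + (+0.947)

pH = 4.77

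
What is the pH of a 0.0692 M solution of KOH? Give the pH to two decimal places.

pH = 12.84

KOH is a strong base; [OH-] = 0.0692 M.
pOH = -log(0.0692) = 1.16
pH = 14.00 - 1.16 = 12.84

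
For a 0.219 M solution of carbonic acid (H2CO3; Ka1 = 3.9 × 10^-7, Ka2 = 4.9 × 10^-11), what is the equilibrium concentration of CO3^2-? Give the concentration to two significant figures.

4.9 × 10^-11 M

First ionization gives [H+] ≈ [HCO3-] = 2.92 × 10^-4 M.
Second step: Ka2 = [H+][CO3^2-]/[HCO3-] ≈ [CO3^2-] (since [H+] ≈ [HCO3-]).
So [CO3^2-] ≈ Ka2.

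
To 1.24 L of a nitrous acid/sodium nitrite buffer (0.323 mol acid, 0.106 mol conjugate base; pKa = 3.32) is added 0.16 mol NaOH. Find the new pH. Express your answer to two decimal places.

OH- converts HNO2 to NO2-: HNO2 → 0.163 mol, NO2- → 0.266 mol.
pH = pKa + log([A⁻]/[HA]) = 3.32 + log(0.266/0.163) = 3.32 +0.213

pH = 3.53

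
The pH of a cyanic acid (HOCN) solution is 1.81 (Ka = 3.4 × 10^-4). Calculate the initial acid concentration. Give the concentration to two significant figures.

C₀ = 7.2 × 10^-1 M

[H+] = 10^(-1.81) = 1.55 × 10^-2 M = x
Ka = x²/(C₀ − x) ⇒ C₀ = x + x²/Ka
C₀ = 1.55 × 10^-2 + (1.55 × 10^-2)²/(3.4 × 10^-4) = 7.22 × 10^-1 M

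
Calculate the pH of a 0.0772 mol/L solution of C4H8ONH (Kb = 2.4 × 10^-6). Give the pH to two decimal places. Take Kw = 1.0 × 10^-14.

pH = 10.63

C4H8ONH + H2O ⇌ C4H8ONH2+ + OH-
From the ICE table, Kb = [OH-]²/(0.0772 − [OH-]) = 2.4 × 10^-6.
Since Kb ≪ C₀, [OH-] ≈ √(Kb·C₀) = 4.30 × 10^-4 M.
([OH-]/C₀ = 0.56% < 5%, so the approximation holds.)
pOH = 3.37, so pH = 14.00 − pOH = 10.63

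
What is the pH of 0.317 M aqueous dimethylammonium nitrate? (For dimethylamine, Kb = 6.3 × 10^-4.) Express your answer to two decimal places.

(CH3)2NH2+ is the conjugate acid of the weak base (CH3)2NH.
Ka = Kw/Kb = 1.0×10^-14 / 6.3 × 10^-4 = 1.59 × 10^-11
Ka = x²/(0.317 − x) = 1.59 × 10^-11
Since Ka ≪ C₀, x ≈ √(Ka·C₀) = 2.25 × 10^-6 M.
Check: 0.00071% ionized — well under 5%, approximation valid.
pH = −log[H+] = −log(2.25 × 10^-6) = 5.65

pH = 5.65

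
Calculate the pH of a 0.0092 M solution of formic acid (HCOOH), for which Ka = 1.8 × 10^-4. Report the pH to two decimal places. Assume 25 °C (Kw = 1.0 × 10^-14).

pH = 2.92

HCOOH ⇌ HCOO- + H+
Ka = [H+]²/(0.0092 − [H+]) = 1.8 × 10^-4
Here C₀/Ka ≈ 51.1, so the small-[H+] approximation fails. Use the quadratic:
[H+] = [−0.00018 + √(0.00018² + 6.62e-06)]/2 = 1.20 × 10^-3 M
pH = −log[H+] = −log(1.20 × 10^-3) = 2.92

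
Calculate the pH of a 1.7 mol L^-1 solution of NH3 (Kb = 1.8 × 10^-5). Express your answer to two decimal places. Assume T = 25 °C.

NH3 + H2O ⇌ NH4+ + OH-
Kb = x²/(1.7 − x) = 1.8 × 10^-5
Assume x ≪ 1.7: x ≈ √(1.8 × 10^-5 × 1.7) = 5.53 × 10^-3 M
pOH = 2.26, so pH = 14.00 − pOH = 11.74

pH = 11.74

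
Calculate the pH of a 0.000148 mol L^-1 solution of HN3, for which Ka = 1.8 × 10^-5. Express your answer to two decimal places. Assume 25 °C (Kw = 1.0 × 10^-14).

pH = 4.36

HN3 ⇌ N3- + H+
From the ICE table, Ka = [H+]²/(0.000148 − [H+]) = 1.8 × 10^-5.
[H+] is not negligible relative to C₀; solve [H+]² + 1.8e-05·[H+] − 2.66e-09 = 0.
[H+] = [−1.8e-05 + √(1.8e-05² + 1.07e-08)]/2 = 4.34 × 10^-5 M
pH = −log(4.34 × 10^-5) = 4.36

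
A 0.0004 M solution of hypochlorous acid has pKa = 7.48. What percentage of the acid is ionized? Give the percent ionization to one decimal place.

0.9%

HOCl ⇌ OCl- + H+; let x = [H+] at equilibrium.
Ka = 10^(−7.48) = 3.31 × 10^-8
x ≈ √(Ka·C₀) = √(3.31 × 10^-8 × 0.0004) = 3.64 × 10^-6 M
% ionization = x/C₀ × 100% = 3.64 × 10^-6/0.0004 × 100% = 0.9%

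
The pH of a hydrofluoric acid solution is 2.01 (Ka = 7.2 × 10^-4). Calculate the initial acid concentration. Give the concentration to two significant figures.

C₀ = 1.4 × 10^-1 M

[H+] = 10^(-2.01) = 9.77 × 10^-3 M = x
Ka = x²/(C₀ − x) ⇒ C₀ = x + x²/Ka
C₀ = 9.77 × 10^-3 + (9.77 × 10^-3)²/(7.2 × 10^-4) = 1.42 × 10^-1 M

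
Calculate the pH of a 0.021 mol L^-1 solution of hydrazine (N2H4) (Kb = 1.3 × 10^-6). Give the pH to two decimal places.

pH = 10.22

N2H4 + H2O ⇌ N2H5+ + OH-
Let x = [OH-] at equilibrium. Kb = x²/(0.021 − x).
Neglecting x in the denominator: x = √(1.3 × 10^-6 × 0.021) = 1.65 × 10^-4 M
(x/C₀ = 0.79% < 5%, so the approximation holds.)
pOH = 3.78, so pH = 14.00 − pOH = 10.22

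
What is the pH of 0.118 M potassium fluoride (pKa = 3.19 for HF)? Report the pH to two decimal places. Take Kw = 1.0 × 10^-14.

F- is the conjugate base of the weak acid HF.
Ka = 10^(−3.19) = 6.46 × 10^-4
Kb = Kw/Ka = 1.0×10^-14 / 6.46 × 10^-4 = 1.55 × 10^-11
From the ICE table, Kb = x²/(0.118 − x) = 1.55 × 10^-11.
Neglecting x in the denominator: x = √(1.55 × 10^-11 × 0.118) = 1.35 × 10^-6 M
(x/C₀ = 0.0011% < 5%, so the approximation holds.)
pOH = 5.87, so pH = 14.00 − pOH = 8.13

pH = 8.13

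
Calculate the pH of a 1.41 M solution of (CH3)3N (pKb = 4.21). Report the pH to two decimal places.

pH = 11.97

(CH3)3N + H2O ⇌ (CH3)3NH+ + OH-
Kb = 10^(−4.21) = 6.17 × 10^-5
From the ICE table, Kb = [OH-]²/(1.41 − [OH-]) = 6.17 × 10^-5.
Neglecting [OH-] in the denominator: [OH-] = √(6.17 × 10^-5 × 1.41) = 9.33 × 10^-3 M
pOH = 2.03, so pH = 14.00 − pOH = 11.97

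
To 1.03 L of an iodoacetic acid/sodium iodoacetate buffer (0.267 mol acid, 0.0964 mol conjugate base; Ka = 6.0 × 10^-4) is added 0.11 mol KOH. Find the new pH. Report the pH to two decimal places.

pH = 3.34

After neutralization: n(ICH2COOH) = 0.157 mol, n(ICH2COO-) = 0.206 mol.
pKa = −log(6.0 × 10^-4) = 3.222
pH = pKa + log([A⁻]/[HA]) = 3.222 + log(0.206/0.157) = 3.222 +0.118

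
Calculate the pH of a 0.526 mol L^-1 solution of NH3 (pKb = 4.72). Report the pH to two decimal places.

NH3 + H2O ⇌ NH4+ + OH-
Kb = 10^(−4.72) = 1.91 × 10^-5
Kb = x²/(0.526 − x) = 1.91 × 10^-5
Since Kb ≪ C₀, x ≈ √(Kb·C₀) = 3.17 × 10^-3 M.
pOH = −log(3.17 × 10^-3) = 2.50; pH = 14.00 − 2.50 = 11.50

pH = 11.50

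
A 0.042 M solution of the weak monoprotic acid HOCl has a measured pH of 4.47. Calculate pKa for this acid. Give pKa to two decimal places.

[H+] = 10^(-4.47) = 3.39 × 10^-5 M
At equilibrium [HA] = 0.042 − 3.39 × 10^-5 = 4.20 × 10^-2 M
Ka = [H+][A-]/[HA] = (3.39 × 10^-5)² / 4.20 × 10^-2 = 2.74 × 10^-8
pKa = -log(2.74 × 10^-8) = 7.56

pKa = 7.56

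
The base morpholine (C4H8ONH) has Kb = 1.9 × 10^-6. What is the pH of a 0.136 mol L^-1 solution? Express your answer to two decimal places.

pH = 10.71

C4H8ONH + H2O ⇌ C4H8ONH2+ + OH-
From the ICE table, Kb = [OH-]²/(0.136 − [OH-]) = 1.9 × 10^-6.
Since Kb ≪ C₀, [OH-] ≈ √(Kb·C₀) = 5.08 × 10^-4 M.
([OH-]/C₀ = 0.37% < 5%, so the approximation holds.)
pOH = −log(5.08 × 10^-4) = 3.29; pH = 14.00 − 3.29 = 10.71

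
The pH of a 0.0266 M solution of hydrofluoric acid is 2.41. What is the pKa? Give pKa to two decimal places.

[H+] = 10^(-2.41) = 3.89 × 10^-3 M
At equilibrium [HA] = 0.0266 − 3.89 × 10^-3 = 2.27 × 10^-2 M
Ka = [H+][A-]/[HA] = (3.89 × 10^-3)² / 2.27 × 10^-2 = 6.67 × 10^-4
pKa = -log(6.67 × 10^-4) = 3.18

pKa = 3.18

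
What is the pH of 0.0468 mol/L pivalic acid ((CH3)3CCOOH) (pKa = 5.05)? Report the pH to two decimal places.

pH = 3.19

(CH3)3CCOOH ⇌ (CH3)3CCOO- + H+
Ka = 10^(−5.05) = 8.91 × 10^-6
From the ICE table, Ka = x²/(0.0468 − x) = 8.91 × 10^-6.
Assume x ≪ 0.0468: x ≈ √(8.91 × 10^-6 × 0.0468) = 6.46 × 10^-4 M
pH = −log(6.46 × 10^-4) = 3.19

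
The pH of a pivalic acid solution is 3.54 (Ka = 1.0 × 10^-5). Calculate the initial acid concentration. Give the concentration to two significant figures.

C₀ = 8.6 × 10^-3 M

[H+] = 10^(-3.54) = 2.88 × 10^-4 M = x
Ka = x²/(C₀ − x) ⇒ C₀ = x + x²/Ka
C₀ = 2.88 × 10^-4 + (2.88 × 10^-4)²/(1.0 × 10^-5) = 8.58 × 10^-3 M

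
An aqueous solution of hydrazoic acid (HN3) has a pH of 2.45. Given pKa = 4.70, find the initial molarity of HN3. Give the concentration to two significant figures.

C₀ = 6.3 × 10^-1 M

[H+] = 10^(-2.45) = 3.55 × 10^-3 M = x
Ka = 10^(−4.70) = 2.00 × 10^-5
Ka = x²/(C₀ − x) ⇒ C₀ = x + x²/Ka
C₀ = 3.55 × 10^-3 + (3.55 × 10^-3)²/(2.00 × 10^-5) = 6.34 × 10^-1 M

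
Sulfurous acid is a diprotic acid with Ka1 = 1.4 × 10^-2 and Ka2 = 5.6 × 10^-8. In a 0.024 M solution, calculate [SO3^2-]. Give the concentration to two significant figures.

5.6 × 10^-8 M

First ionization gives [H+] ≈ [HSO3-] = 1.26 × 10^-2 M.
Second step: Ka2 = [H+][SO3^2-]/[HSO3-] ≈ [SO3^2-] (since [H+] ≈ [HSO3-]).
So [SO3^2-] ≈ Ka2.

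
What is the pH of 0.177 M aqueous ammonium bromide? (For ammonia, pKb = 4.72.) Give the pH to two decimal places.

pH = 5.02

NH4+ is the conjugate acid of the weak base NH3.
Kb = 10^(−4.72) = 1.91 × 10^-5
Ka = Kw/Kb = 1.0×10^-14 / 1.91 × 10^-5 = 5.24 × 10^-10
Ka = x²/(0.177 − x) = 5.24 × 10^-10
Assume x ≪ 0.177: x ≈ √(5.24 × 10^-10 × 0.177) = 9.63 × 10^-6 M
pH = −log[H+] = −log(9.63 × 10^-6) = 5.02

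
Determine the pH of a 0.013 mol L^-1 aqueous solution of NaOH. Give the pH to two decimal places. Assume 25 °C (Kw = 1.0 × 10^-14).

NaOH is a strong base; [OH-] = 0.013 M.
pOH = -log(0.013) = 1.89
pH = 14.00 - 1.89 = 12.11

pH = 12.11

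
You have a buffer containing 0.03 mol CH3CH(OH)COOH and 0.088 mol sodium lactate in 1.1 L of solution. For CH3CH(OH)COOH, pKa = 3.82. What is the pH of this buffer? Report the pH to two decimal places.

pH = 4.29

Using pH = pKa + log([base]/[acid]) with [base]/[acid] = 0.088/0.03:
pH = 3.82 + (+0.467) = 4.29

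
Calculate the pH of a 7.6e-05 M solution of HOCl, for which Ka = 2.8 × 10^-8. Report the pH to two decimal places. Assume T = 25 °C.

HOCl ⇌ OCl- + H+
Ka = x²/(7.6e-05 − x) = 2.8 × 10^-8
Since Ka ≪ C₀, x ≈ √(Ka·C₀) = 1.46 × 10^-6 M.
Check: 1.9% ionized — well under 5%, approximation valid.
pH = −log[H+] = −log(1.46 × 10^-6) = 5.84

pH = 5.84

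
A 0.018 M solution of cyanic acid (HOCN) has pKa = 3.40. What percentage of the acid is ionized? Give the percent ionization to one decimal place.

13.8%

HOCN ⇌ OCN- + H+; let x = [H+] at equilibrium.
Ka = 10^(−3.40) = 3.98 × 10^-4
Solve x² + 0.000398x − 7.16e-06 = 0 → x = 2.48 × 10^-3 M
% ionization = x/C₀ × 100% = 2.48 × 10^-3/0.018 × 100% = 13.8%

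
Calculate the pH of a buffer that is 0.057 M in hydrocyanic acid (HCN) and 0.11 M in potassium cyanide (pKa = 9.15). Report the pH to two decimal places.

pH = 9.44

Using pH = pKa + log([base]/[acid]) with [base]/[acid] = 0.11/0.057:
pH = 9.15 + (+0.286) = 9.44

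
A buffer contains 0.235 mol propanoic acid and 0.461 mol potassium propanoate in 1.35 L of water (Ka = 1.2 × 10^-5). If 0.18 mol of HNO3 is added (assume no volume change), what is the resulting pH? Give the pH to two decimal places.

After neutralization: n(CH3CH2COOH) = 0.415 mol, n(CH3CH2COO-) = 0.281 mol.
pKa = −log(1.2 × 10^-5) = 4.921
Henderson–Hasselbalch with mole ratio 0.281/0.415: pH = 4.921 + (-0.169)

pH = 4.75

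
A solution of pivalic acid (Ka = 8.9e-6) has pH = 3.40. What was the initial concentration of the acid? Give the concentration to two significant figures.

[H+] = 10^(-3.40) = 3.98 × 10^-4 M = x
Ka = x²/(C₀ − x) ⇒ C₀ = x + x²/Ka
C₀ = 3.98 × 10^-4 + (3.98 × 10^-4)²/(8.9 × 10^-6) = 1.82 × 10^-2 M

C₀ = 1.8 × 10^-2 M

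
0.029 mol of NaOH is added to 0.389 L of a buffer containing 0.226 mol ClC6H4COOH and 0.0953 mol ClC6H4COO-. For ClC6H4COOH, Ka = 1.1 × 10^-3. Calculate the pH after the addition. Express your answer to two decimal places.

After neutralization: n(ClC6H4COOH) = 0.197 mol, n(ClC6H4COO-) = 0.124 mol.
pKa = −log(1.1 × 10^-3) = 2.959
pH = pKa + log(n_ClC6H4COO-/n_ClC6H4COOH) = 2.959 + log(0.124/0.197) = 2.959 + (-0.201)

pH = 2.76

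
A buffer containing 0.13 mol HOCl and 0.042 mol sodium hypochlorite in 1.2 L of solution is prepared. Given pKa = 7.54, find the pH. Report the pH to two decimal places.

pH = pKa + log([A⁻]/[HA]) = 7.54 + log(0.042/0.13)
pH = 7.54 + (-0.491) = 7.05

pH = 7.05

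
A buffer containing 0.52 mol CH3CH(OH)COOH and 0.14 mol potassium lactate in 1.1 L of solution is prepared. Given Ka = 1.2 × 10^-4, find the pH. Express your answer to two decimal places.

pH = 3.35

pKa = −log(1.2 × 10^-4) = 3.921
Using pH = pKa + log([base]/[acid]) with [base]/[acid] = 0.14/0.52:
pH = 3.921 + (-0.570) = 3.35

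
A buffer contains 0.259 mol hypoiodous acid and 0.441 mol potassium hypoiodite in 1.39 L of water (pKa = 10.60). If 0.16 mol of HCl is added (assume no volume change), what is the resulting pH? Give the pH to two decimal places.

pH = 10.43

After neutralization: n(HOI) = 0.419 mol, n(OI-) = 0.281 mol.
pH = pKa + log([A⁻]/[HA]) = 10.60 + log(0.281/0.419) = 10.60 -0.174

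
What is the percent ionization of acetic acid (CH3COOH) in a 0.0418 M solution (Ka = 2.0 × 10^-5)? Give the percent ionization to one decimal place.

2.2%

CH3COOH ⇌ CH3COO- + H+; let x = [H+] at equilibrium.
x ≈ √(Ka·C₀) = √(2.0 × 10^-5 × 0.0418) = 9.14 × 10^-4 M
% ionization = x/C₀ × 100% = 9.14 × 10^-4/0.0418 × 100% = 2.2%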